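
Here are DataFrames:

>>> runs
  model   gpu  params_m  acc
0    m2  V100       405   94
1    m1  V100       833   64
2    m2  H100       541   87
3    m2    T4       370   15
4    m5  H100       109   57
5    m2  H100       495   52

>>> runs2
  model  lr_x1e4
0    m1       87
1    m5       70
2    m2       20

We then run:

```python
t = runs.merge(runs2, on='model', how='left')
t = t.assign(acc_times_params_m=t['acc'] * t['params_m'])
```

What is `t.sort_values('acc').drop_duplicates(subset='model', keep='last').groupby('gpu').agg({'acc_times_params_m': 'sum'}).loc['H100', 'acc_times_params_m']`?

merge on 'model' (how='left') → 6 rows:
  model   gpu  params_m  acc  lr_x1e4
0    m2  V100       405   94       20
1    m1  V100       833   64       87
2    m2  H100       541   87       20
3    m2    T4       370   15       20
4    m5  H100       109   57       70
5    m2  H100       495   52       20
add column acc_times_params_m = t['acc'] * t['params_m']:
  model   gpu  params_m  acc  lr_x1e4  acc_times_params_m
0    m2  V100       405   94       20               38070
1    m1  V100       833   64       87               53312
2    m2  H100       541   87       20               47067
3    m2    T4       370   15       20                5550
4    m5  H100       109   57       70                6213
5    m2  H100       495   52       20               25740
sort by acc:
  model   gpu  params_m  acc  lr_x1e4  acc_times_params_m
3    m2    T4       370   15       20                5550
5    m2  H100       495   52       20               25740
4    m5  H100       109   57       70                6213
1    m1  V100       833   64       87               53312
2    m2  H100       541   87       20               47067
0    m2  V100       405   94       20               38070
drop duplicate model (keep=last):
  model   gpu  params_m  acc  lr_x1e4  acc_times_params_m
4    m5  H100       109   57       70                6213
1    m1  V100       833   64       87               53312
0    m2  V100       405   94       20               38070
group by gpu, sum of acc_times_params_m:
      acc_times_params_m
gpu                     
H100                6213
V100               91382

6213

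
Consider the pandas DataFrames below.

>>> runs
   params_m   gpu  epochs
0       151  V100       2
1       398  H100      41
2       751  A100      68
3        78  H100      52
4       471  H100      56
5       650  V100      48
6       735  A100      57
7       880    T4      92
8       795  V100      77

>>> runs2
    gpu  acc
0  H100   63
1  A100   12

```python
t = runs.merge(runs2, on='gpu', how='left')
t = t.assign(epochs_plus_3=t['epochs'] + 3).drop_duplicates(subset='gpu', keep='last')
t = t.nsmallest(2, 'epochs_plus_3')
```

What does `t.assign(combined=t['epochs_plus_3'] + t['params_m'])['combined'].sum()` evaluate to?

merge on 'gpu' (how='left') → 9 rows:
   params_m   gpu  epochs   acc
0       151  V100       2   NaN
1       398  H100      41  63.0
2       751  A100      68  12.0
3        78  H100      52  63.0
4       471  H100      56  63.0
5       650  V100      48   NaN
6       735  A100      57  12.0
7       880    T4      92   NaN
8       795  V100      77   NaN
add column epochs_plus_3 = t['epochs'] + 3:
   params_m   gpu  epochs   acc  epochs_plus_3
0       151  V100       2   NaN              5
1       398  H100      41  63.0             44
2       751  A100      68  12.0             71
3        78  H100      52  63.0             55
4       471  H100      56  63.0             59
5       650  V100      48   NaN             51
6       735  A100      57  12.0             60
7       880    T4      92   NaN             95
8       795  V100      77   NaN             80
drop duplicate gpu (keep=last):
   params_m   gpu  epochs   acc  epochs_plus_3
4       471  H100      56  63.0             59
6       735  A100      57  12.0             60
7       880    T4      92   NaN             95
8       795  V100      77   NaN             80
take 2 rows with smallest epochs_plus_3:
   params_m   gpu  epochs   acc  epochs_plus_3
4       471  H100      56  63.0             59
6       735  A100      57  12.0             60
add column combined = t['epochs_plus_3'] + t['params_m']:
   params_m   gpu  epochs   acc  epochs_plus_3  combined
4       471  H100      56  63.0             59       530
6       735  A100      57  12.0             60       795
Then the sum of column 'combined': 1325

1325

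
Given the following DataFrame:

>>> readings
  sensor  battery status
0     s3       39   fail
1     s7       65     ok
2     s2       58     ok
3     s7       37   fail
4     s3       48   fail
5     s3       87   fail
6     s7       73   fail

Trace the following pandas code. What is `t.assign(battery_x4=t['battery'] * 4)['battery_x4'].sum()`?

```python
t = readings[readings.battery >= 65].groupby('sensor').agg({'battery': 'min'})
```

filter rows where battery >= 65:
  sensor  battery status
1     s7       65     ok
5     s3       87   fail
6     s7       73   fail
group by sensor, min of battery:
        battery
sensor         
s3           87
s7           65
add column battery_x4 = t['battery'] * 4:
        battery  battery_x4
sensor                     
s3           87         348
s7           65         260
The sum of column 'battery_x4' is 608.

608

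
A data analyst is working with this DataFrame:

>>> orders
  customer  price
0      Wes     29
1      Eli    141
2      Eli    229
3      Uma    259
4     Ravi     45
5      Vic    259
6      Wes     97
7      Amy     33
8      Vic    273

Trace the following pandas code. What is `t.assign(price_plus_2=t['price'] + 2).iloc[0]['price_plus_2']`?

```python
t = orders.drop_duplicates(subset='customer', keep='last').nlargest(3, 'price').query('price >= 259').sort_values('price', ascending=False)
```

275

drop duplicate customer (keep=last):
  customer  price
2      Eli    229
3      Uma    259
4     Ravi     45
6      Wes     97
7      Amy     33
8      Vic    273
take 3 rows with largest price:
  customer  price
8      Vic    273
3      Uma    259
2      Eli    229
filter rows where price >= 259:
  customer  price
8      Vic    273
3      Uma    259
sort by price descending:
  customer  price
8      Vic    273
3      Uma    259
add column price_plus_2 = t['price'] + 2:
  customer  price  price_plus_2
8      Vic    273           275
3      Uma    259           261
Then the value at position 0, column 'price_plus_2': 275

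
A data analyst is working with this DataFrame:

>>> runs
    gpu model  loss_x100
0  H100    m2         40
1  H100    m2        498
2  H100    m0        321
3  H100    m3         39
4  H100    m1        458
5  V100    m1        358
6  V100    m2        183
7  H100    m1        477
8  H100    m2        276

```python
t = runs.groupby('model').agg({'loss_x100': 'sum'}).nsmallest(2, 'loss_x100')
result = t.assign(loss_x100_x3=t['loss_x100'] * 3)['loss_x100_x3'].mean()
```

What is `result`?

540.0

group by model, sum of loss_x100:
       loss_x100
model           
m0           321
m1          1293
m2           997
m3            39
take 2 rows with smallest loss_x100:
       loss_x100
model           
m3            39
m0           321
add column loss_x100_x3 = t['loss_x100'] * 3:
       loss_x100  loss_x100_x3
model                         
m3            39           117
m0           321           963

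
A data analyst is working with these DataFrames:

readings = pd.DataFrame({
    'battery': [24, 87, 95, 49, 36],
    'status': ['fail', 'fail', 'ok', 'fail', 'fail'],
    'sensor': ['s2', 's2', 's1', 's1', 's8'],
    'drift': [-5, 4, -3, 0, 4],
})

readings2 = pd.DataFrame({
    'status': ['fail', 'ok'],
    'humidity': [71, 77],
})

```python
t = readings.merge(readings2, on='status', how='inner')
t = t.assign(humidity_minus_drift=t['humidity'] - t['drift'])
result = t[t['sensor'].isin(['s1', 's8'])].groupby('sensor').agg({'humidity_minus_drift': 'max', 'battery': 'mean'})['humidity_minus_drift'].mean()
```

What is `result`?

73.5

merge on 'status' (how='inner') → 5 rows:
   battery status sensor  drift  humidity
0       24   fail     s2     -5        71
1       87   fail     s2      4        71
2       95     ok     s1     -3        77
3       49   fail     s1      0        71
4       36   fail     s8      4        71
add column humidity_minus_drift = t['humidity'] - t['drift']:
   battery status sensor  drift  humidity  humidity_minus_drift
0       24   fail     s2     -5        71                    76
1       87   fail     s2      4        71                    67
2       95     ok     s1     -3        77                    80
3       49   fail     s1      0        71                    71
4       36   fail     s8      4        71                    67
filter rows where sensor in ['s1', 's8']:
   battery status sensor  drift  humidity  humidity_minus_drift
2       95     ok     s1     -3        77                    80
3       49   fail     s1      0        71                    71
4       36   fail     s8      4        71                    67
group by sensor: max(humidity_minus_drift), mean(battery):
        humidity_minus_drift  battery
sensor                               
s1                        80     72.0
s8                        67     36.0
The mean of column 'humidity_minus_drift' is 73.5.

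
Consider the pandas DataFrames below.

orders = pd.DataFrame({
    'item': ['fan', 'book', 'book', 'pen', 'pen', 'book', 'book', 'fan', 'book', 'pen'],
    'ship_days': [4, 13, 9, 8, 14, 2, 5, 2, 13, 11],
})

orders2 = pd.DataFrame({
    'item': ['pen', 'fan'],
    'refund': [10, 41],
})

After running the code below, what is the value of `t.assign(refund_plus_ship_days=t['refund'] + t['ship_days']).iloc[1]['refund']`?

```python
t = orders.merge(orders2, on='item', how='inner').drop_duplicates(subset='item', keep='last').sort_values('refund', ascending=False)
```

merge on 'item' (how='inner') → 5 rows:
  item  ship_days  refund
0  fan          4      41
1  pen          8      10
2  pen         14      10
3  fan          2      41
4  pen         11      10
drop duplicate item (keep=last):
  item  ship_days  refund
3  fan          2      41
4  pen         11      10
sort by refund descending:
  item  ship_days  refund
3  fan          2      41
4  pen         11      10
add column refund_plus_ship_days = t['refund'] + t['ship_days']:
  item  ship_days  refund  refund_plus_ship_days
3  fan          2      41                     43
4  pen         11      10                     21

10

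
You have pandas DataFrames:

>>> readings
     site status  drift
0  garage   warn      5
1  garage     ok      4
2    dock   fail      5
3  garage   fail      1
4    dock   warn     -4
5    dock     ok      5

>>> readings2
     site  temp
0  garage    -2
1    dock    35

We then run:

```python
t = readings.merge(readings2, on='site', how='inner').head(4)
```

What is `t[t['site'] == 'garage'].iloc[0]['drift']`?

merge on 'site' (how='inner') → 6 rows:
     site status  drift  temp
0  garage   warn      5    -2
1  garage     ok      4    -2
2    dock   fail      5    35
3  garage   fail      1    -2
4    dock   warn     -4    35
5    dock     ok      5    35
take first 4 rows:
     site status  drift  temp
0  garage   warn      5    -2
1  garage     ok      4    -2
2    dock   fail      5    35
3  garage   fail      1    -2
filter rows where site == 'garage':
     site status  drift  temp
0  garage   warn      5    -2
1  garage     ok      4    -2
3  garage   fail      1    -2
Then the value at position 0, column 'drift': 5

5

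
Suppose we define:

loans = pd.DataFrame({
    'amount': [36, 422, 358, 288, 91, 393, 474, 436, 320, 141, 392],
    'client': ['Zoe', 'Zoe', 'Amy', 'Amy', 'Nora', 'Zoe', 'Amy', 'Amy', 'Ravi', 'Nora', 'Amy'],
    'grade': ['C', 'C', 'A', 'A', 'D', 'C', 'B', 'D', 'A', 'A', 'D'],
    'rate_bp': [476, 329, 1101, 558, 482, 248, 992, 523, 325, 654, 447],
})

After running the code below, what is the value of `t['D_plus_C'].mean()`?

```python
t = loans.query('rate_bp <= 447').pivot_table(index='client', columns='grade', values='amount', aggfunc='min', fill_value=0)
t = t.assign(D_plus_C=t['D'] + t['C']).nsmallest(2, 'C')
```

196.0

filter rows where rate_bp <= 447:
    amount client grade  rate_bp
1      422    Zoe     C      329
5      393    Zoe     C      248
8      320   Ravi     A      325
10     392    Amy     D      447
pivot: rows=client, cols=grade, min(amount):
grade     A    C    D
client               
Amy       0    0  392
Ravi    320    0    0
Zoe       0  393    0
add column D_plus_C = t['D'] + t['C']:
grade     A    C    D  D_plus_C
client                         
Amy       0    0  392       392
Ravi    320    0    0         0
Zoe       0  393    0       393
take 2 rows with smallest C:
grade     A  C    D  D_plus_C
client                       
Amy       0  0  392       392
Ravi    320  0    0         0
mean of column 'D_plus_C' → 196.0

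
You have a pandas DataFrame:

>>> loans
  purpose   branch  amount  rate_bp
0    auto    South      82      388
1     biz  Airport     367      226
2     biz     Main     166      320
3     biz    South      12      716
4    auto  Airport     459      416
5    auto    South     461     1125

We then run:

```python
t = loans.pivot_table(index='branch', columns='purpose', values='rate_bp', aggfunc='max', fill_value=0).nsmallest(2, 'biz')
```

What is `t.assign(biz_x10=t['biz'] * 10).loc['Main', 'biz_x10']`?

3200

pivot: rows=branch, cols=purpose, max(rate_bp):
purpose  auto  biz
branch            
Airport   416  226
Main        0  320
South    1125  716
take 2 rows with smallest biz:
purpose  auto  biz
branch            
Airport   416  226
Main        0  320
add column biz_x10 = t['biz'] * 10:
purpose  auto  biz  biz_x10
branch                     
Airport   416  226     2260
Main        0  320     3200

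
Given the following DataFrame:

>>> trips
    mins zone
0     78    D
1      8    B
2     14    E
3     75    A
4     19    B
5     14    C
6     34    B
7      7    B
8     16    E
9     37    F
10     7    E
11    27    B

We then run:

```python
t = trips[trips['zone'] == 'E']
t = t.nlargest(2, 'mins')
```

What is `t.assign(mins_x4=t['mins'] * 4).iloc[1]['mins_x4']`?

56

filter rows where zone == 'E':
    mins zone
2     14    E
8     16    E
10     7    E
take 2 rows with largest mins:
   mins zone
8    16    E
2    14    E
add column mins_x4 = t['mins'] * 4:
   mins zone  mins_x4
8    16    E       64
2    14    E       56
So iloc[1]['mins_x4'] = 56.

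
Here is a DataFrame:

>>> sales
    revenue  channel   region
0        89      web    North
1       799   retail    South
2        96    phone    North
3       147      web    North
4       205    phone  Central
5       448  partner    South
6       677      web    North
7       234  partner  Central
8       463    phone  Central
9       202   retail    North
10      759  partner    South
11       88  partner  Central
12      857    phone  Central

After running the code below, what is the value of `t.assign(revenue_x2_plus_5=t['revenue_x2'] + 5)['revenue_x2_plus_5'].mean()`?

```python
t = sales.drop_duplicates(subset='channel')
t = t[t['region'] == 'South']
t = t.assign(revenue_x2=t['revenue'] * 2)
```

drop duplicate channel (keep=first):
   revenue  channel region
0       89      web  North
1      799   retail  South
2       96    phone  North
5      448  partner  South
filter rows where region == 'South':
   revenue  channel region
1      799   retail  South
5      448  partner  South
add column revenue_x2 = t['revenue'] * 2:
   revenue  channel region  revenue_x2
1      799   retail  South        1598
5      448  partner  South         896
add column revenue_x2_plus_5 = t['revenue_x2'] + 5:
   revenue  channel region  revenue_x2  revenue_x2_plus_5
1      799   retail  South        1598               1603
5      448  partner  South         896                901
mean of column 'revenue_x2_plus_5' → 1252.0

1252.0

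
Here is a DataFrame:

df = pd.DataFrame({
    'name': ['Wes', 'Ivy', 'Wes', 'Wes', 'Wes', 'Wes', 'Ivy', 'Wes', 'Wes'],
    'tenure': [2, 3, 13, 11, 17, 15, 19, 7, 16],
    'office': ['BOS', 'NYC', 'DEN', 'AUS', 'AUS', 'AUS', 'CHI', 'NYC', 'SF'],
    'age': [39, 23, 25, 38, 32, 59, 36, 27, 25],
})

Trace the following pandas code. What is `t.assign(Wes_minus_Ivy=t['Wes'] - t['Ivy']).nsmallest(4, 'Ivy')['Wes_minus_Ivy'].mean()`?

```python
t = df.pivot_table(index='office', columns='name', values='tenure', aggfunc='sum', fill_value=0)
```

pivot: rows=office, cols=name, sum(tenure):
name    Ivy  Wes
office          
AUS       0   43
BOS       0    2
CHI      19    0
DEN       0   13
NYC       3    7
SF        0   16
add column Wes_minus_Ivy = t['Wes'] - t['Ivy']:
name    Ivy  Wes  Wes_minus_Ivy
office                         
AUS       0   43             43
BOS       0    2              2
CHI      19    0            -19
DEN       0   13             13
NYC       3    7              4
SF        0   16             16
take 4 rows with smallest Ivy:
name    Ivy  Wes  Wes_minus_Ivy
office                         
AUS       0   43             43
BOS       0    2              2
DEN       0   13             13
SF        0   16             16

18.5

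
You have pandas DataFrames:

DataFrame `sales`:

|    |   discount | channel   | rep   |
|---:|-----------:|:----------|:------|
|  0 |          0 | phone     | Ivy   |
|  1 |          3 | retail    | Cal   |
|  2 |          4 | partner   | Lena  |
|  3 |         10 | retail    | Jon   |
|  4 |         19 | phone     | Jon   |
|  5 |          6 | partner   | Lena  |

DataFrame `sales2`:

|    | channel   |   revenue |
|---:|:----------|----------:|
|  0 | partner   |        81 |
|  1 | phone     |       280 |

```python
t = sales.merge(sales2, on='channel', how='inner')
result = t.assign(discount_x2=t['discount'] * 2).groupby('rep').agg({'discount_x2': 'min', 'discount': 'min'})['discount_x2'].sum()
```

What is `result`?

46

merge on 'channel' (how='inner') → 4 rows:
   discount  channel   rep  revenue
0         0    phone   Ivy      280
1         4  partner  Lena       81
2        19    phone   Jon      280
3         6  partner  Lena       81
add column discount_x2 = t['discount'] * 2:
   discount  channel   rep  revenue  discount_x2
0         0    phone   Ivy      280            0
1         4  partner  Lena       81            8
2        19    phone   Jon      280           38
3         6  partner  Lena       81           12
group by rep: min(discount_x2), min(discount):
      discount_x2  discount
rep                        
Ivy             0         0
Jon            38        19
Lena            8         4
sum of column 'discount_x2' → 46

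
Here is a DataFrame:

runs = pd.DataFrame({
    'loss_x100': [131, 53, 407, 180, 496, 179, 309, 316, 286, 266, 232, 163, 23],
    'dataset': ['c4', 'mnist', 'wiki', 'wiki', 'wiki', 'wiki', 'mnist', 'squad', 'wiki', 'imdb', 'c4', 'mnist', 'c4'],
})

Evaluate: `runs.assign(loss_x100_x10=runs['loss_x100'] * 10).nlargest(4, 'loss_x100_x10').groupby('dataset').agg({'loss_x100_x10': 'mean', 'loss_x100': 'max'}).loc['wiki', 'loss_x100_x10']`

add column loss_x100_x10 = runs['loss_x100'] * 10:
    loss_x100 dataset  loss_x100_x10
0         131      c4           1310
1          53   mnist            530
2         407    wiki           4070
3         180    wiki           1800
4         496    wiki           4960
5         179    wiki           1790
6         309   mnist           3090
7         316   squad           3160
8         286    wiki           2860
9         266    imdb           2660
10        232      c4           2320
11        163   mnist           1630
12         23      c4            230
take 4 rows with largest loss_x100_x10:
   loss_x100 dataset  loss_x100_x10
4        496    wiki           4960
2        407    wiki           4070
7        316   squad           3160
6        309   mnist           3090
group by dataset: mean(loss_x100_x10), max(loss_x100):
         loss_x100_x10  loss_x100
dataset                          
mnist           3090.0        309
squad           3160.0        316
wiki            4515.0        496

4515.0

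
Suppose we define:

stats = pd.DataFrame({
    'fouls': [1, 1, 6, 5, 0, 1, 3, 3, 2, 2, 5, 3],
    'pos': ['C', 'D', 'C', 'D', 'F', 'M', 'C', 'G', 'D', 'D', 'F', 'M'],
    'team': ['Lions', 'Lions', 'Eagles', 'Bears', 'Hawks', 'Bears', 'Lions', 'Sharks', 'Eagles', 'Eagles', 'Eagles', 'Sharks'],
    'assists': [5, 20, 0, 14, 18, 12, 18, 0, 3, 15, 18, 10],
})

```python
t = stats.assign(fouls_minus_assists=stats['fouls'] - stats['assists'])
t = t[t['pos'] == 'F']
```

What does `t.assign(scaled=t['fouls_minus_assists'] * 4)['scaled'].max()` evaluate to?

add column fouls_minus_assists = stats['fouls'] - stats['assists']:
    fouls pos    team  assists  fouls_minus_assists
0       1   C   Lions        5                   -4
1       1   D   Lions       20                  -19
2       6   C  Eagles        0                    6
3       5   D   Bears       14                   -9
4       0   F   Hawks       18                  -18
5       1   M   Bears       12                  -11
6       3   C   Lions       18                  -15
7       3   G  Sharks        0                    3
8       2   D  Eagles        3                   -1
9       2   D  Eagles       15                  -13
10      5   F  Eagles       18                  -13
11      3   M  Sharks       10                   -7
filter rows where pos == 'F':
    fouls pos    team  assists  fouls_minus_assists
4       0   F   Hawks       18                  -18
10      5   F  Eagles       18                  -13
add column scaled = t['fouls_minus_assists'] * 4:
    fouls pos    team  assists  fouls_minus_assists  scaled
4       0   F   Hawks       18                  -18     -72
10      5   F  Eagles       18                  -13     -52

-52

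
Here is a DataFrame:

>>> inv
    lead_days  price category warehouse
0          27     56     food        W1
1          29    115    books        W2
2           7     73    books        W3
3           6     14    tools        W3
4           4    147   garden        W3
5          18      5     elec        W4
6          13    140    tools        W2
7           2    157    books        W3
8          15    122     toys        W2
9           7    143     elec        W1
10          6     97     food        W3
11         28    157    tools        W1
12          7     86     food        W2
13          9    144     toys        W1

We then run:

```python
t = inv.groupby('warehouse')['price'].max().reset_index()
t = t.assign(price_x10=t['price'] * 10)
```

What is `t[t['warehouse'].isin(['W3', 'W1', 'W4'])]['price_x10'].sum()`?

3190

group by warehouse, max of price:
warehouse
W1    157
W2    140
W3    157
W4      5
Name: price, dtype: int64
reset_index():
  warehouse  price
0        W1    157
1        W2    140
2        W3    157
3        W4      5
add column price_x10 = t['price'] * 10:
  warehouse  price  price_x10
0        W1    157       1570
1        W2    140       1400
2        W3    157       1570
3        W4      5         50
filter rows where warehouse in ['W3', 'W1', 'W4']:
  warehouse  price  price_x10
0        W1    157       1570
2        W3    157       1570
3        W4      5         50
So sum() = 3190.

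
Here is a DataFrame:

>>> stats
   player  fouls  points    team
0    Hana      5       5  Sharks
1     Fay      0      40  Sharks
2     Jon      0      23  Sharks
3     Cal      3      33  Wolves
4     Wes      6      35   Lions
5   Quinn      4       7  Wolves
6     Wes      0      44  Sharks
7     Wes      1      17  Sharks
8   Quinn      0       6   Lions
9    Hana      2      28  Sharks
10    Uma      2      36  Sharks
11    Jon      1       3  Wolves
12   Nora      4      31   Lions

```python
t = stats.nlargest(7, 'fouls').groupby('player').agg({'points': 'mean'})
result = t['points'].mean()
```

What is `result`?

26.4166666667

take 7 rows with largest fouls:
   player  fouls  points    team
4     Wes      6      35   Lions
0    Hana      5       5  Sharks
5   Quinn      4       7  Wolves
12   Nora      4      31   Lions
3     Cal      3      33  Wolves
9    Hana      2      28  Sharks
10    Uma      2      36  Sharks
group by player, mean of points:
        points
player        
Cal       33.0
Hana      16.5
Nora      31.0
Quinn      7.0
Uma       36.0
Wes       35.0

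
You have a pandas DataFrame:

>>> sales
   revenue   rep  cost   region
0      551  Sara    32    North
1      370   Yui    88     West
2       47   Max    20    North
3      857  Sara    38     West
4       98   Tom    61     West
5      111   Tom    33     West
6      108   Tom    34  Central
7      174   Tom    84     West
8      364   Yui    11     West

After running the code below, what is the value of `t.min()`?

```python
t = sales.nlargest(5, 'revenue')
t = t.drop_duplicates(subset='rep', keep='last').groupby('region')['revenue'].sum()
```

take 5 rows with largest revenue:
   revenue   rep  cost region
3      857  Sara    38   West
0      551  Sara    32  North
1      370   Yui    88   West
8      364   Yui    11   West
7      174   Tom    84   West
drop duplicate rep (keep=last):
   revenue   rep  cost region
0      551  Sara    32  North
8      364   Yui    11   West
7      174   Tom    84   West
group by region, sum of revenue:
region
North    551
West     538
Name: revenue, dtype: int64

538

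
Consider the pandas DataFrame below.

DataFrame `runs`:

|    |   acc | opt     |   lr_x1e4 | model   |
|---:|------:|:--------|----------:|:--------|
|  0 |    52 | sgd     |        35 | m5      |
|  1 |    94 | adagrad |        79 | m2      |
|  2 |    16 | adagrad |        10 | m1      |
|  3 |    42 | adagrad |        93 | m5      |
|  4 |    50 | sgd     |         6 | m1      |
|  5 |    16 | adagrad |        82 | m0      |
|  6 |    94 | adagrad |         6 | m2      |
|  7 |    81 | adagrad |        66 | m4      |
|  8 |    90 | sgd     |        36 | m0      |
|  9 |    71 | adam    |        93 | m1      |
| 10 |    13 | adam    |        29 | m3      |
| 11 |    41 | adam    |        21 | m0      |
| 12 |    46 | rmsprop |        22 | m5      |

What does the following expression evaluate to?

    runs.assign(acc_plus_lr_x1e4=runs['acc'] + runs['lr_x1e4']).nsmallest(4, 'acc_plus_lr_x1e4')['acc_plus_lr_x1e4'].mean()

add column acc_plus_lr_x1e4 = runs['acc'] + runs['lr_x1e4']:
    acc      opt  lr_x1e4 model  acc_plus_lr_x1e4
0    52      sgd       35    m5                87
1    94  adagrad       79    m2               173
2    16  adagrad       10    m1                26
3    42  adagrad       93    m5               135
4    50      sgd        6    m1                56
5    16  adagrad       82    m0                98
6    94  adagrad        6    m2               100
7    81  adagrad       66    m4               147
8    90      sgd       36    m0               126
9    71     adam       93    m1               164
10   13     adam       29    m3                42
11   41     adam       21    m0                62
12   46  rmsprop       22    m5                68
take 4 rows with smallest acc_plus_lr_x1e4:
    acc      opt  lr_x1e4 model  acc_plus_lr_x1e4
2    16  adagrad       10    m1                26
10   13     adam       29    m3                42
4    50      sgd        6    m1                56
11   41     adam       21    m0                62
Reading off the mean of column 'acc_plus_lr_x1e4', we get 46.5.

46.5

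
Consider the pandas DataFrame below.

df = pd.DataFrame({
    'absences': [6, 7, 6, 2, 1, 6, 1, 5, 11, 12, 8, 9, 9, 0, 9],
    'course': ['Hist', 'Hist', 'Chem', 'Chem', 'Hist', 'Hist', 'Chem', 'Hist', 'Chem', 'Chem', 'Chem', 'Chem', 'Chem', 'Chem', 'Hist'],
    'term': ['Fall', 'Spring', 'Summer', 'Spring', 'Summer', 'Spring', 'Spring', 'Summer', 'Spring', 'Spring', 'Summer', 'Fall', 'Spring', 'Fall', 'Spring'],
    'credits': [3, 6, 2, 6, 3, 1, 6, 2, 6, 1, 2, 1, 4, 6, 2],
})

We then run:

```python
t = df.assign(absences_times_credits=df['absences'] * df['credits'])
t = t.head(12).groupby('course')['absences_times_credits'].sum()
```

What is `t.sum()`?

add column absences_times_credits = df['absences'] * df['credits']:
    absences course    term  credits  absences_times_credits
0          6   Hist    Fall        3                      18
1          7   Hist  Spring        6                      42
2          6   Chem  Summer        2                      12
3          2   Chem  Spring        6                      12
4          1   Hist  Summer        3                       3
5          6   Hist  Spring        1                       6
6          1   Chem  Spring        6                       6
7          5   Hist  Summer        2                      10
8         11   Chem  Spring        6                      66
9         12   Chem  Spring        1                      12
10         8   Chem  Summer        2                      16
11         9   Chem    Fall        1                       9
12         9   Chem  Spring        4                      36
13         0   Chem    Fall        6                       0
14         9   Hist  Spring        2                      18
take first 12 rows:
    absences course    term  credits  absences_times_credits
0          6   Hist    Fall        3                      18
1          7   Hist  Spring        6                      42
2          6   Chem  Summer        2                      12
3          2   Chem  Spring        6                      12
4          1   Hist  Summer        3                       3
5          6   Hist  Spring        1                       6
6          1   Chem  Spring        6                       6
7          5   Hist  Summer        2                      10
8         11   Chem  Spring        6                      66
9         12   Chem  Spring        1                      12
10         8   Chem  Summer        2                      16
11         9   Chem    Fall        1                       9
group by course, sum of absences_times_credits:
course
Chem    133
Hist     79
Name: absences_times_credits, dtype: int64

212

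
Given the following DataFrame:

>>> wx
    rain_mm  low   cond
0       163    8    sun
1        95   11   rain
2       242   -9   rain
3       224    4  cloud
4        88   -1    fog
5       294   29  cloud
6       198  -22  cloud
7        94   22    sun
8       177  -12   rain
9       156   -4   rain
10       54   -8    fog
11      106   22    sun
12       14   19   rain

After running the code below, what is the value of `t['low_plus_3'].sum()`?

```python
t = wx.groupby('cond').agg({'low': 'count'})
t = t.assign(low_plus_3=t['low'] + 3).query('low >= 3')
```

20

group by cond, count of low:
       low
cond      
cloud    3
fog      2
rain     5
sun      3
add column low_plus_3 = t['low'] + 3:
       low  low_plus_3
cond                  
cloud    3           6
fog      2           5
rain     5           8
sun      3           6
filter rows where low >= 3:
       low  low_plus_3
cond                  
cloud    3           6
rain     5           8
sun      3           6
sum of column 'low_plus_3' → 20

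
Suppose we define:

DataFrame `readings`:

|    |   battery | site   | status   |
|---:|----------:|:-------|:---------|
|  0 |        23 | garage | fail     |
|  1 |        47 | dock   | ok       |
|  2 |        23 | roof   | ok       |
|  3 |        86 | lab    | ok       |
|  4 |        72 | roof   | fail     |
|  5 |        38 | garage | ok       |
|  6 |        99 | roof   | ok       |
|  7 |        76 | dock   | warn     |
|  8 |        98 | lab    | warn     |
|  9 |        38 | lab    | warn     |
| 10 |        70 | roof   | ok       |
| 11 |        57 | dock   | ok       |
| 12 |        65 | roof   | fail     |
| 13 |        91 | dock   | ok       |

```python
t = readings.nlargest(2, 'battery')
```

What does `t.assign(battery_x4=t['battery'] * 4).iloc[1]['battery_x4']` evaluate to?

take 2 rows with largest battery:
   battery  site status
6       99  roof     ok
8       98   lab   warn
add column battery_x4 = t['battery'] * 4:
   battery  site status  battery_x4
6       99  roof     ok         396
8       98   lab   warn         392
Taking the value at position 1, column 'battery_x4' gives 392.

392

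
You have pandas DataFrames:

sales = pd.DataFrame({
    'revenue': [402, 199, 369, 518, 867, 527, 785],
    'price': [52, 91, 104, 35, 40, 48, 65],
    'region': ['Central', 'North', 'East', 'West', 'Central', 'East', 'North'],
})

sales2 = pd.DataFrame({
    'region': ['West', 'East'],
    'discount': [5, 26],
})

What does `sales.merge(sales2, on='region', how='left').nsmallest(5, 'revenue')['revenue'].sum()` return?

merge on 'region' (how='left') → 7 rows:
   revenue  price   region  discount
0      402     52  Central       NaN
1      199     91    North       NaN
2      369    104     East      26.0
3      518     35     West       5.0
4      867     40  Central       NaN
5      527     48     East      26.0
6      785     65    North       NaN
take 5 rows with smallest revenue:
   revenue  price   region  discount
1      199     91    North       NaN
2      369    104     East      26.0
0      402     52  Central       NaN
3      518     35     West       5.0
5      527     48     East      26.0

2015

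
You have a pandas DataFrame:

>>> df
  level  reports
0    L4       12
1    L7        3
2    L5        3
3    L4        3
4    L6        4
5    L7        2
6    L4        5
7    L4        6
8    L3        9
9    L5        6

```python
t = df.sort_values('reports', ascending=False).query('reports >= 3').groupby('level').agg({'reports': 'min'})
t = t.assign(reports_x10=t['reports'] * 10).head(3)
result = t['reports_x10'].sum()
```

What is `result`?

150

sort by reports descending:
  level  reports
0    L4       12
8    L3        9
7    L4        6
9    L5        6
6    L4        5
4    L6        4
1    L7        3
2    L5        3
3    L4        3
5    L7        2
filter rows where reports >= 3:
  level  reports
0    L4       12
8    L3        9
7    L4        6
9    L5        6
6    L4        5
4    L6        4
1    L7        3
2    L5        3
3    L4        3
group by level, min of reports:
       reports
level         
L3           9
L4           3
L5           3
L6           4
L7           3
add column reports_x10 = t['reports'] * 10:
       reports  reports_x10
level                      
L3           9           90
L4           3           30
L5           3           30
L6           4           40
L7           3           30
take first 3 rows:
       reports  reports_x10
level                      
L3           9           90
L4           3           30
L5           3           30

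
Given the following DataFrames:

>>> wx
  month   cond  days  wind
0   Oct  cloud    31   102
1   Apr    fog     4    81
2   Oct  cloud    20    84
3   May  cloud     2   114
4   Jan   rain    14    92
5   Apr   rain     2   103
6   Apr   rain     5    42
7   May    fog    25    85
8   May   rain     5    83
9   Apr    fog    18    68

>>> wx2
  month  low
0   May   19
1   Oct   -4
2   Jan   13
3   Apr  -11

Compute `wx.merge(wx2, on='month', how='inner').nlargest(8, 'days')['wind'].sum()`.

637

merge on 'month' (how='inner') → 10 rows:
  month   cond  days  wind  low
0   Oct  cloud    31   102   -4
1   Apr    fog     4    81  -11
2   Oct  cloud    20    84   -4
3   May  cloud     2   114   19
4   Jan   rain    14    92   13
5   Apr   rain     2   103  -11
6   Apr   rain     5    42  -11
7   May    fog    25    85   19
8   May   rain     5    83   19
9   Apr    fog    18    68  -11
take 8 rows with largest days:
  month   cond  days  wind  low
0   Oct  cloud    31   102   -4
7   May    fog    25    85   19
2   Oct  cloud    20    84   -4
9   Apr    fog    18    68  -11
4   Jan   rain    14    92   13
6   Apr   rain     5    42  -11
8   May   rain     5    83   19
1   Apr    fog     4    81  -11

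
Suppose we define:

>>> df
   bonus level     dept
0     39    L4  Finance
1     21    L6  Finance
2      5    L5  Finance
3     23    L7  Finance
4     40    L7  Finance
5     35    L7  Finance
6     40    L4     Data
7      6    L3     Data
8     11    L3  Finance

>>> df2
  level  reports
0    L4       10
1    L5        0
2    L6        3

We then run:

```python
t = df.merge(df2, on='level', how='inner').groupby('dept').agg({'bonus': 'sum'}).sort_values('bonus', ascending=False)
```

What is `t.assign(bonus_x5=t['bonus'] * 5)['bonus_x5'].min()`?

merge on 'level' (how='inner') → 4 rows:
   bonus level     dept  reports
0     39    L4  Finance       10
1     21    L6  Finance        3
2      5    L5  Finance        0
3     40    L4     Data       10
group by dept, sum of bonus:
         bonus
dept          
Data        40
Finance     65
sort by bonus descending:
         bonus
dept          
Finance     65
Data        40
add column bonus_x5 = t['bonus'] * 5:
         bonus  bonus_x5
dept                    
Finance     65       325
Data        40       200
The min of column 'bonus_x5' is 200.

200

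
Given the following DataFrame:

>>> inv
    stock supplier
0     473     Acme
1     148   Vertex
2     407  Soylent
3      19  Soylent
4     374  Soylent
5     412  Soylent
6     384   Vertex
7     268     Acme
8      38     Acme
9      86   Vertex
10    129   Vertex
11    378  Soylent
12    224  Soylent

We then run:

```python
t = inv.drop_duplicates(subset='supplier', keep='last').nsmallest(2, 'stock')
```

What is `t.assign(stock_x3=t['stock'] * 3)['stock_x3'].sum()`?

501

drop duplicate supplier (keep=last):
    stock supplier
8      38     Acme
10    129   Vertex
12    224  Soylent
take 2 rows with smallest stock:
    stock supplier
8      38     Acme
10    129   Vertex
add column stock_x3 = t['stock'] * 3:
    stock supplier  stock_x3
8      38     Acme       114
10    129   Vertex       387
So sum() = 501.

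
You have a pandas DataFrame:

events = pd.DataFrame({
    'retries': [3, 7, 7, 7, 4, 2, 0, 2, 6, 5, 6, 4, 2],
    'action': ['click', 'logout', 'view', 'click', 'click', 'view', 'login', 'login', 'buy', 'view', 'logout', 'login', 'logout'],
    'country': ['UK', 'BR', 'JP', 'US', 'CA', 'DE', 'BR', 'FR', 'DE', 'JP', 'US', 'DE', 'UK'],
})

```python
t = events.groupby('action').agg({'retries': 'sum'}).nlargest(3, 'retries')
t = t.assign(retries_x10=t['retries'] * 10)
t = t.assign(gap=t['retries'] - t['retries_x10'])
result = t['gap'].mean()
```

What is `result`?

group by action, sum of retries:
        retries
action         
buy           6
click        14
login         6
logout       15
view         14
take 3 rows with largest retries:
        retries
action         
logout       15
click        14
view         14
add column retries_x10 = t['retries'] * 10:
        retries  retries_x10
action                      
logout       15          150
click        14          140
view         14          140
add column gap = t['retries'] - t['retries_x10']:
        retries  retries_x10  gap
action                           
logout       15          150 -135
click        14          140 -126
view         14          140 -126
Then the mean of column 'gap': -129.0

-129.0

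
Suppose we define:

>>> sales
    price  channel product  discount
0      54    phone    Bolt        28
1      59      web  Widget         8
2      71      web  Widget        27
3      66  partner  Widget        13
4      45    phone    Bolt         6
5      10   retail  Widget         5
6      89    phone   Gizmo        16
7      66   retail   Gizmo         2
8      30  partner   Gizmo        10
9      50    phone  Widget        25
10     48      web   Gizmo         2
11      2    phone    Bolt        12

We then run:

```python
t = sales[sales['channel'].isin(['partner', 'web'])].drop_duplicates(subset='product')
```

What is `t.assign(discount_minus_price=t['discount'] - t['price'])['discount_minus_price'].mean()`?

filter rows where channel in ['partner', 'web']:
    price  channel product  discount
1      59      web  Widget         8
2      71      web  Widget        27
3      66  partner  Widget        13
8      30  partner   Gizmo        10
10     48      web   Gizmo         2
drop duplicate product (keep=first):
   price  channel product  discount
1     59      web  Widget         8
8     30  partner   Gizmo        10
add column discount_minus_price = t['discount'] - t['price']:
   price  channel product  discount  discount_minus_price
1     59      web  Widget         8                   -51
8     30  partner   Gizmo        10                   -20
Then the mean of column 'discount_minus_price': -35.5

-35.5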